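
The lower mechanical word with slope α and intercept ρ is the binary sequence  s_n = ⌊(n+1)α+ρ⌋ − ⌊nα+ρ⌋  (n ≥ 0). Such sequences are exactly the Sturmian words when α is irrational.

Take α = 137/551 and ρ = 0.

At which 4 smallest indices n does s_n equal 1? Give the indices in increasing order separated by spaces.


n=0: ⌊137/551⌋−⌊0/551⌋ = 0−0 = 0
n=1: ⌊274/551⌋−⌊137/551⌋ = 0−0 = 0
n=2: ⌊411/551⌋−⌊274/551⌋ = 0−0 = 0
n=3: ⌊548/551⌋−⌊411/551⌋ = 0−0 = 0
n=4: ⌊685/551⌋−⌊548/551⌋ = 1−0 = 1  ← one
n=5: ⌊822/551⌋−⌊685/551⌋ = 1−1 = 0
n=6: ⌊959/551⌋−⌊822/551⌋ = 1−1 = 0
n=7: ⌊1096/551⌋−⌊959/551⌋ = 1−1 = 0
n=8: ⌊1233/551⌋−⌊1096/551⌋ = 2−1 = 1  ← one
n=9: ⌊1370/551⌋−⌊1233/551⌋ = 2−2 = 0
n=10: ⌊1507/551⌋−⌊1370/551⌋ = 2−2 = 0
n=11: ⌊1644/551⌋−⌊1507/551⌋ = 2−2 = 0
n=12: ⌊1781/551⌋−⌊1644/551⌋ = 3−2 = 1  ← one
n=13: ⌊1918/551⌋−⌊1781/551⌋ = 3−3 = 0
n=14: ⌊2055/551⌋−⌊1918/551⌋ = 3−3 = 0
n=15: ⌊2192/551⌋−⌊2055/551⌋ = 3−3 = 0
n=16: ⌊2329/551⌋−⌊2192/551⌋ = 4−3 = 1  ← one
positions of the first 4 ones: 4 8 12 16

4 8 12 16


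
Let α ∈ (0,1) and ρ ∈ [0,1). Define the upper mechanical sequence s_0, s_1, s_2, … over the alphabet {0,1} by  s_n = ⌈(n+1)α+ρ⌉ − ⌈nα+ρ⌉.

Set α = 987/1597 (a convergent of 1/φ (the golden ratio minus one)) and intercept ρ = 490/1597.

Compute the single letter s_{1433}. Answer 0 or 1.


(n+1)α + ρ = (1434·987 + 490) / 1597 = 1415848/1597
nα + ρ     = (1433·987 + 490) / 1597 = 1414861/1597
⌈1415848/1597⌉ = 887,  ⌈1414861/1597⌉ = 886
s_{1433} = 887 − 886 = 1

1


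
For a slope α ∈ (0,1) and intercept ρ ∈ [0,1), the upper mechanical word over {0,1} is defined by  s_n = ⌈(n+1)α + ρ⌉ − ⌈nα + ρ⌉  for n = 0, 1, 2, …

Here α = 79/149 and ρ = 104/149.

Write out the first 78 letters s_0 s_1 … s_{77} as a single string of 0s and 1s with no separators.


101010101011010101010101011010101010101010110101010101010101101010101010101011

n=0: ⌈(1·79+104)/149⌉ − ⌈(0·79+104)/149⌉ = ⌈183/149⌉ − ⌈104/149⌉ = 2 − 1 = 1
n=1: ⌈(2·79+104)/149⌉ − ⌈(1·79+104)/149⌉ = ⌈262/149⌉ − ⌈183/149⌉ = 2 − 2 = 0
n=2: ⌈(3·79+104)/149⌉ − ⌈(2·79+104)/149⌉ = ⌈341/149⌉ − ⌈262/149⌉ = 3 − 2 = 1
n=3: ⌈(4·79+104)/149⌉ − ⌈(3·79+104)/149⌉ = ⌈420/149⌉ − ⌈341/149⌉ = 3 − 3 = 0
n=4: ⌈(5·79+104)/149⌉ − ⌈(4·79+104)/149⌉ = ⌈499/149⌉ − ⌈420/149⌉ = 4 − 3 = 1
n=5: ⌈(6·79+104)/149⌉ − ⌈(5·79+104)/149⌉ = ⌈578/149⌉ − ⌈499/149⌉ = 4 − 4 = 0
n=6: ⌈(7·79+104)/149⌉ − ⌈(6·79+104)/149⌉ = ⌈657/149⌉ − ⌈578/149⌉ = 5 − 4 = 1
n=7: ⌈(8·79+104)/149⌉ − ⌈(7·79+104)/149⌉ = ⌈736/149⌉ − ⌈657/149⌉ = 5 − 5 = 0
n=8: ⌈(9·79+104)/149⌉ − ⌈(8·79+104)/149⌉ = ⌈815/149⌉ − ⌈736/149⌉ = 6 − 5 = 1
n=9: ⌈(10·79+104)/149⌉ − ⌈(9·79+104)/149⌉ = ⌈894/149⌉ − ⌈815/149⌉ = 6 − 6 = 0
n=10: ⌈(11·79+104)/149⌉ − ⌈(10·79+104)/149⌉ = ⌈973/149⌉ − ⌈894/149⌉ = 7 − 6 = 1
n=11: ⌈(12·79+104)/149⌉ − ⌈(11·79+104)/149⌉ = ⌈1052/149⌉ − ⌈973/149⌉ = 8 − 7 = 1
n=12: ⌈(13·79+104)/149⌉ − ⌈(12·79+104)/149⌉ = ⌈1131/149⌉ − ⌈1052/149⌉ = 8 − 8 = 0
n=13: ⌈(14·79+104)/149⌉ − ⌈(13·79+104)/149⌉ = ⌈1210/149⌉ − ⌈1131/149⌉ = 9 − 8 = 1
n=14: ⌈(15·79+104)/149⌉ − ⌈(14·79+104)/149⌉ = ⌈1289/149⌉ − ⌈1210/149⌉ = 9 − 9 = 0
n=15: ⌈(16·79+104)/149⌉ − ⌈(15·79+104)/149⌉ = ⌈1368/149⌉ − ⌈1289/149⌉ = 10 − 9 = 1
n=16: ⌈(17·79+104)/149⌉ − ⌈(16·79+104)/149⌉ = ⌈1447/149⌉ − ⌈1368/149⌉ = 10 − 10 = 0
n=17: ⌈(18·79+104)/149⌉ − ⌈(17·79+104)/149⌉ = ⌈1526/149⌉ − ⌈1447/149⌉ = 11 − 10 = 1
n=18: ⌈(19·79+104)/149⌉ − ⌈(18·79+104)/149⌉ = ⌈1605/149⌉ − ⌈1526/149⌉ = 11 − 11 = 0
n=19: ⌈(20·79+104)/149⌉ − ⌈(19·79+104)/149⌉ = ⌈1684/149⌉ − ⌈1605/149⌉ = 12 − 11 = 1
n=20: ⌈(21·79+104)/149⌉ − ⌈(20·79+104)/149⌉ = ⌈1763/149⌉ − ⌈1684/149⌉ = 12 − 12 = 0
n=21: ⌈(22·79+104)/149⌉ − ⌈(21·79+104)/149⌉ = ⌈1842/149⌉ − ⌈1763/149⌉ = 13 − 12 = 1
n=22: ⌈(23·79+104)/149⌉ − ⌈(22·79+104)/149⌉ = ⌈1921/149⌉ − ⌈1842/149⌉ = 13 − 13 = 0
n=23: ⌈(24·79+104)/149⌉ − ⌈(23·79+104)/149⌉ = ⌈2000/149⌉ − ⌈1921/149⌉ = 14 − 13 = 1
n=24: ⌈(25·79+104)/149⌉ − ⌈(24·79+104)/149⌉ = ⌈2079/149⌉ − ⌈2000/149⌉ = 14 − 14 = 0
n=25: ⌈(26·79+104)/149⌉ − ⌈(25·79+104)/149⌉ = ⌈2158/149⌉ − ⌈2079/149⌉ = 15 − 14 = 1
n=26: ⌈(27·79+104)/149⌉ − ⌈(26·79+104)/149⌉ = ⌈2237/149⌉ − ⌈2158/149⌉ = 16 − 15 = 1
n=27: ⌈(28·79+104)/149⌉ − ⌈(27·79+104)/149⌉ = ⌈2316/149⌉ − ⌈2237/149⌉ = 16 − 16 = 0
n=28: ⌈(29·79+104)/149⌉ − ⌈(28·79+104)/149⌉ = ⌈2395/149⌉ − ⌈2316/149⌉ = 17 − 16 = 1
n=29: ⌈(30·79+104)/149⌉ − ⌈(29·79+104)/149⌉ = ⌈2474/149⌉ − ⌈2395/149⌉ = 17 − 17 = 0
n=30: ⌈(31·79+104)/149⌉ − ⌈(30·79+104)/149⌉ = ⌈2553/149⌉ − ⌈2474/149⌉ = 18 − 17 = 1
n=31: ⌈(32·79+104)/149⌉ − ⌈(31·79+104)/149⌉ = ⌈2632/149⌉ − ⌈2553/149⌉ = 18 − 18 = 0
n=32: ⌈(33·79+104)/149⌉ − ⌈(32·79+104)/149⌉ = ⌈2711/149⌉ − ⌈2632/149⌉ = 19 − 18 = 1
n=33: ⌈(34·79+104)/149⌉ − ⌈(33·79+104)/149⌉ = ⌈2790/149⌉ − ⌈2711/149⌉ = 19 − 19 = 0
n=34: ⌈(35·79+104)/149⌉ − ⌈(34·79+104)/149⌉ = ⌈2869/149⌉ − ⌈2790/149⌉ = 20 − 19 = 1
n=35: ⌈(36·79+104)/149⌉ − ⌈(35·79+104)/149⌉ = ⌈2948/149⌉ − ⌈2869/149⌉ = 20 − 20 = 0
n=36: ⌈(37·79+104)/149⌉ − ⌈(36·79+104)/149⌉ = ⌈3027/149⌉ − ⌈2948/149⌉ = 21 − 20 = 1
n=37: ⌈(38·79+104)/149⌉ − ⌈(37·79+104)/149⌉ = ⌈3106/149⌉ − ⌈3027/149⌉ = 21 − 21 = 0
n=38: ⌈(39·79+104)/149⌉ − ⌈(38·79+104)/149⌉ = ⌈3185/149⌉ − ⌈3106/149⌉ = 22 − 21 = 1
n=39: ⌈(40·79+104)/149⌉ − ⌈(39·79+104)/149⌉ = ⌈3264/149⌉ − ⌈3185/149⌉ = 22 − 22 = 0
n=40: ⌈(41·79+104)/149⌉ − ⌈(40·79+104)/149⌉ = ⌈3343/149⌉ − ⌈3264/149⌉ = 23 − 22 = 1
n=41: ⌈(42·79+104)/149⌉ − ⌈(41·79+104)/149⌉ = ⌈3422/149⌉ − ⌈3343/149⌉ = 23 − 23 = 0
n=42: ⌈(43·79+104)/149⌉ − ⌈(42·79+104)/149⌉ = ⌈3501/149⌉ − ⌈3422/149⌉ = 24 − 23 = 1
n=43: ⌈(44·79+104)/149⌉ − ⌈(43·79+104)/149⌉ = ⌈3580/149⌉ − ⌈3501/149⌉ = 25 − 24 = 1
n=44: ⌈(45·79+104)/149⌉ − ⌈(44·79+104)/149⌉ = ⌈3659/149⌉ − ⌈3580/149⌉ = 25 − 25 = 0
n=45: ⌈(46·79+104)/149⌉ − ⌈(45·79+104)/149⌉ = ⌈3738/149⌉ − ⌈3659/149⌉ = 26 − 25 = 1
n=46: ⌈(47·79+104)/149⌉ − ⌈(46·79+104)/149⌉ = ⌈3817/149⌉ − ⌈3738/149⌉ = 26 − 26 = 0
n=47: ⌈(48·79+104)/149⌉ − ⌈(47·79+104)/149⌉ = ⌈3896/149⌉ − ⌈3817/149⌉ = 27 − 26 = 1
n=48: ⌈(49·79+104)/149⌉ − ⌈(48·79+104)/149⌉ = ⌈3975/149⌉ − ⌈3896/149⌉ = 27 − 27 = 0
n=49: ⌈(50·79+104)/149⌉ − ⌈(49·79+104)/149⌉ = ⌈4054/149⌉ − ⌈3975/149⌉ = 28 − 27 = 1
n=50: ⌈(51·79+104)/149⌉ − ⌈(50·79+104)/149⌉ = ⌈4133/149⌉ − ⌈4054/149⌉ = 28 − 28 = 0
n=51: ⌈(52·79+104)/149⌉ − ⌈(51·79+104)/149⌉ = ⌈4212/149⌉ − ⌈4133/149⌉ = 29 − 28 = 1
n=52: ⌈(53·79+104)/149⌉ − ⌈(52·79+104)/149⌉ = ⌈4291/149⌉ − ⌈4212/149⌉ = 29 − 29 = 0
n=53: ⌈(54·79+104)/149⌉ − ⌈(53·79+104)/149⌉ = ⌈4370/149⌉ − ⌈4291/149⌉ = 30 − 29 = 1
n=54: ⌈(55·79+104)/149⌉ − ⌈(54·79+104)/149⌉ = ⌈4449/149⌉ − ⌈4370/149⌉ = 30 − 30 = 0
n=55: ⌈(56·79+104)/149⌉ − ⌈(55·79+104)/149⌉ = ⌈4528/149⌉ − ⌈4449/149⌉ = 31 − 30 = 1
n=56: ⌈(57·79+104)/149⌉ − ⌈(56·79+104)/149⌉ = ⌈4607/149⌉ − ⌈4528/149⌉ = 31 − 31 = 0
n=57: ⌈(58·79+104)/149⌉ − ⌈(57·79+104)/149⌉ = ⌈4686/149⌉ − ⌈4607/149⌉ = 32 − 31 = 1
n=58: ⌈(59·79+104)/149⌉ − ⌈(58·79+104)/149⌉ = ⌈4765/149⌉ − ⌈4686/149⌉ = 32 − 32 = 0
n=59: ⌈(60·79+104)/149⌉ − ⌈(59·79+104)/149⌉ = ⌈4844/149⌉ − ⌈4765/149⌉ = 33 − 32 = 1
n=60: ⌈(61·79+104)/149⌉ − ⌈(60·79+104)/149⌉ = ⌈4923/149⌉ − ⌈4844/149⌉ = 34 − 33 = 1
n=61: ⌈(62·79+104)/149⌉ − ⌈(61·79+104)/149⌉ = ⌈5002/149⌉ − ⌈4923/149⌉ = 34 − 34 = 0
n=62: ⌈(63·79+104)/149⌉ − ⌈(62·79+104)/149⌉ = ⌈5081/149⌉ − ⌈5002/149⌉ = 35 − 34 = 1
n=63: ⌈(64·79+104)/149⌉ − ⌈(63·79+104)/149⌉ = ⌈5160/149⌉ − ⌈5081/149⌉ = 35 − 35 = 0
n=64: ⌈(65·79+104)/149⌉ − ⌈(64·79+104)/149⌉ = ⌈5239/149⌉ − ⌈5160/149⌉ = 36 − 35 = 1
n=65: ⌈(66·79+104)/149⌉ − ⌈(65·79+104)/149⌉ = ⌈5318/149⌉ − ⌈5239/149⌉ = 36 − 36 = 0
n=66: ⌈(67·79+104)/149⌉ − ⌈(66·79+104)/149⌉ = ⌈5397/149⌉ − ⌈5318/149⌉ = 37 − 36 = 1
n=67: ⌈(68·79+104)/149⌉ − ⌈(67·79+104)/149⌉ = ⌈5476/149⌉ − ⌈5397/149⌉ = 37 − 37 = 0
n=68: ⌈(69·79+104)/149⌉ − ⌈(68·79+104)/149⌉ = ⌈5555/149⌉ − ⌈5476/149⌉ = 38 − 37 = 1
n=69: ⌈(70·79+104)/149⌉ − ⌈(69·79+104)/149⌉ = ⌈5634/149⌉ − ⌈5555/149⌉ = 38 − 38 = 0
n=70: ⌈(71·79+104)/149⌉ − ⌈(70·79+104)/149⌉ = ⌈5713/149⌉ − ⌈5634/149⌉ = 39 − 38 = 1
n=71: ⌈(72·79+104)/149⌉ − ⌈(71·79+104)/149⌉ = ⌈5792/149⌉ − ⌈5713/149⌉ = 39 − 39 = 0
n=72: ⌈(73·79+104)/149⌉ − ⌈(72·79+104)/149⌉ = ⌈5871/149⌉ − ⌈5792/149⌉ = 40 − 39 = 1
n=73: ⌈(74·79+104)/149⌉ − ⌈(73·79+104)/149⌉ = ⌈5950/149⌉ − ⌈5871/149⌉ = 40 − 40 = 0
n=74: ⌈(75·79+104)/149⌉ − ⌈(74·79+104)/149⌉ = ⌈6029/149⌉ − ⌈5950/149⌉ = 41 − 40 = 1
n=75: ⌈(76·79+104)/149⌉ − ⌈(75·79+104)/149⌉ = ⌈6108/149⌉ − ⌈6029/149⌉ = 41 − 41 = 0
n=76: ⌈(77·79+104)/149⌉ − ⌈(76·79+104)/149⌉ = ⌈6187/149⌉ − ⌈6108/149⌉ = 42 − 41 = 1
n=77: ⌈(78·79+104)/149⌉ − ⌈(77·79+104)/149⌉ = ⌈6266/149⌉ − ⌈6187/149⌉ = 43 − 42 = 1


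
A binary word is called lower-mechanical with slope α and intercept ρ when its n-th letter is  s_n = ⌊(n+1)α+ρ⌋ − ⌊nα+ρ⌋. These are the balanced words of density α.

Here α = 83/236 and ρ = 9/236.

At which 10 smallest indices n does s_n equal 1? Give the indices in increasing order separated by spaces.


n=0: ⌊92/236⌋−⌊9/236⌋ = 0−0 = 0
n=1: ⌊175/236⌋−⌊92/236⌋ = 0−0 = 0
n=2: ⌊258/236⌋−⌊175/236⌋ = 1−0 = 1  ← one
n=3: ⌊341/236⌋−⌊258/236⌋ = 1−1 = 0
n=4: ⌊424/236⌋−⌊341/236⌋ = 1−1 = 0
n=5: ⌊507/236⌋−⌊424/236⌋ = 2−1 = 1  ← one
n=6: ⌊590/236⌋−⌊507/236⌋ = 2−2 = 0
n=7: ⌊673/236⌋−⌊590/236⌋ = 2−2 = 0
n=8: ⌊756/236⌋−⌊673/236⌋ = 3−2 = 1  ← one
n=9: ⌊839/236⌋−⌊756/236⌋ = 3−3 = 0
n=10: ⌊922/236⌋−⌊839/236⌋ = 3−3 = 0
n=11: ⌊1005/236⌋−⌊922/236⌋ = 4−3 = 1  ← one
n=12: ⌊1088/236⌋−⌊1005/236⌋ = 4−4 = 0
n=13: ⌊1171/236⌋−⌊1088/236⌋ = 4−4 = 0
n=14: ⌊1254/236⌋−⌊1171/236⌋ = 5−4 = 1  ← one
n=15: ⌊1337/236⌋−⌊1254/236⌋ = 5−5 = 0
n=16: ⌊1420/236⌋−⌊1337/236⌋ = 6−5 = 1  ← one
n=17: ⌊1503/236⌋−⌊1420/236⌋ = 6−6 = 0
n=18: ⌊1586/236⌋−⌊1503/236⌋ = 6−6 = 0
n=19: ⌊1669/236⌋−⌊1586/236⌋ = 7−6 = 1  ← one
n=20: ⌊1752/236⌋−⌊1669/236⌋ = 7−7 = 0
n=21: ⌊1835/236⌋−⌊1752/236⌋ = 7−7 = 0
n=22: ⌊1918/236⌋−⌊1835/236⌋ = 8−7 = 1  ← one
n=23: ⌊2001/236⌋−⌊1918/236⌋ = 8−8 = 0
n=24: ⌊2084/236⌋−⌊2001/236⌋ = 8−8 = 0
n=25: ⌊2167/236⌋−⌊2084/236⌋ = 9−8 = 1  ← one
n=26: ⌊2250/236⌋−⌊2167/236⌋ = 9−9 = 0
n=27: ⌊2333/236⌋−⌊2250/236⌋ = 9−9 = 0
n=28: ⌊2416/236⌋−⌊2333/236⌋ = 10−9 = 1  ← one
positions of the first 10 ones: 2 5 8 11 14 16 19 22 25 28

2 5 8 11 14 16 19 22 25 28


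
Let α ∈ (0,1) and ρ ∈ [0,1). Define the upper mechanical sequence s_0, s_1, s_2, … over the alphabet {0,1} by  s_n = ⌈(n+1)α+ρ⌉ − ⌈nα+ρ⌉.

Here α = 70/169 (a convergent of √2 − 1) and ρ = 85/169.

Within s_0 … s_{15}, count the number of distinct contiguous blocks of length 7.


7

t_n = ⌈(n·70+85)/169⌉ for n = 0 … 16:
  n=0…9: ⌈85/169⌉=1 ⌈155/169⌉=1 ⌈225/169⌉=2 ⌈295/169⌉=2 ⌈365/169⌉=3 ⌈435/169⌉=3 ⌈505/169⌉=3 ⌈575/169⌉=4 ⌈645/169⌉=4 ⌈715/169⌉=5
  n=10…16: ⌈785/169⌉=5 ⌈855/169⌉=6 ⌈925/169⌉=6 ⌈995/169⌉=6 ⌈1065/169⌉=7 ⌈1135/169⌉=7 ⌈1205/169⌉=8
s_n = t_(n+1) − t_n for n = 0 … 15 gives
prefix = 0101001010100101
slide a length-7 window over [0..6] … [9..15] (10 windows); first occurrence of each distinct factor:
  [  0..  6] 0101001
  [  1..  7] 1010010
  [  2..  8] 0100101
  [  3..  9] 1001010
  [  4.. 10] 0010101
  [  5.. 11] 0101010
  [  6.. 12] 1010100
  (the other 3 windows repeat one of these)
distinct factors: {0010101, 0100101, 0101001, 0101010, 1001010, 1010010, 1010100}
count = 7  (Sturmian bound for length 7 is 8)


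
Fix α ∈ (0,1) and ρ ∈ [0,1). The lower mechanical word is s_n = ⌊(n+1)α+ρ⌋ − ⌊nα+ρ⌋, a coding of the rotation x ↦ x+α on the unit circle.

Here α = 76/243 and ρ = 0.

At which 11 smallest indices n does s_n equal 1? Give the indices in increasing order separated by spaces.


n=0: ⌊76/243⌋−⌊0/243⌋ = 0−0 = 0
n=1: ⌊152/243⌋−⌊76/243⌋ = 0−0 = 0
n=2: ⌊228/243⌋−⌊152/243⌋ = 0−0 = 0
n=3: ⌊304/243⌋−⌊228/243⌋ = 1−0 = 1  ← one
n=4: ⌊380/243⌋−⌊304/243⌋ = 1−1 = 0
n=5: ⌊456/243⌋−⌊380/243⌋ = 1−1 = 0
n=6: ⌊532/243⌋−⌊456/243⌋ = 2−1 = 1  ← one
n=7: ⌊608/243⌋−⌊532/243⌋ = 2−2 = 0
n=8: ⌊684/243⌋−⌊608/243⌋ = 2−2 = 0
n=9: ⌊760/243⌋−⌊684/243⌋ = 3−2 = 1  ← one
n=10: ⌊836/243⌋−⌊760/243⌋ = 3−3 = 0
n=11: ⌊912/243⌋−⌊836/243⌋ = 3−3 = 0
n=12: ⌊988/243⌋−⌊912/243⌋ = 4−3 = 1  ← one
n=13: ⌊1064/243⌋−⌊988/243⌋ = 4−4 = 0
n=14: ⌊1140/243⌋−⌊1064/243⌋ = 4−4 = 0
n=15: ⌊1216/243⌋−⌊1140/243⌋ = 5−4 = 1  ← one
n=16: ⌊1292/243⌋−⌊1216/243⌋ = 5−5 = 0
n=17: ⌊1368/243⌋−⌊1292/243⌋ = 5−5 = 0
n=18: ⌊1444/243⌋−⌊1368/243⌋ = 5−5 = 0
n=19: ⌊1520/243⌋−⌊1444/243⌋ = 6−5 = 1  ← one
n=20: ⌊1596/243⌋−⌊1520/243⌋ = 6−6 = 0
n=21: ⌊1672/243⌋−⌊1596/243⌋ = 6−6 = 0
n=22: ⌊1748/243⌋−⌊1672/243⌋ = 7−6 = 1  ← one
n=23: ⌊1824/243⌋−⌊1748/243⌋ = 7−7 = 0
n=24: ⌊1900/243⌋−⌊1824/243⌋ = 7−7 = 0
n=25: ⌊1976/243⌋−⌊1900/243⌋ = 8−7 = 1  ← one
n=26: ⌊2052/243⌋−⌊1976/243⌋ = 8−8 = 0
n=27: ⌊2128/243⌋−⌊2052/243⌋ = 8−8 = 0
n=28: ⌊2204/243⌋−⌊2128/243⌋ = 9−8 = 1  ← one
n=29: ⌊2280/243⌋−⌊2204/243⌋ = 9−9 = 0
n=30: ⌊2356/243⌋−⌊2280/243⌋ = 9−9 = 0
n=31: ⌊2432/243⌋−⌊2356/243⌋ = 10−9 = 1  ← one
n=32: ⌊2508/243⌋−⌊2432/243⌋ = 10−10 = 0
n=33: ⌊2584/243⌋−⌊2508/243⌋ = 10−10 = 0
n=34: ⌊2660/243⌋−⌊2584/243⌋ = 10−10 = 0
n=35: ⌊2736/243⌋−⌊2660/243⌋ = 11−10 = 1  ← one
positions of the first 11 ones: 3 6 9 12 15 19 22 25 28 31 35

3 6 9 12 15 19 22 25 28 31 35


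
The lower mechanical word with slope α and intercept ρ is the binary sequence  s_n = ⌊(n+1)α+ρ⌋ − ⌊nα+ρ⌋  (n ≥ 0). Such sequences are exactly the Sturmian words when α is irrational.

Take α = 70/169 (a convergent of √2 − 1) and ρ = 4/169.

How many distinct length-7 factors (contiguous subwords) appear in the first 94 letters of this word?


t_n = ⌊(n·70+4)/169⌋ for n = 0 … 94:
  n=0…9: ⌊4/169⌋=0 ⌊74/169⌋=0 ⌊144/169⌋=0 ⌊214/169⌋=1 ⌊284/169⌋=1 ⌊354/169⌋=2 ⌊424/169⌋=2 ⌊494/169⌋=2 ⌊564/169⌋=3 ⌊634/169⌋=3
  n=10…19: ⌊704/169⌋=4 ⌊774/169⌋=4 ⌊844/169⌋=4 ⌊914/169⌋=5 ⌊984/169⌋=5 ⌊1054/169⌋=6 ⌊1124/169⌋=6 ⌊1194/169⌋=7 ⌊1264/169⌋=7 ⌊1334/169⌋=7
  n=20…29: ⌊1404/169⌋=8 ⌊1474/169⌋=8 ⌊1544/169⌋=9 ⌊1614/169⌋=9 ⌊1684/169⌋=9 ⌊1754/169⌋=10 ⌊1824/169⌋=10 ⌊1894/169⌋=11 ⌊1964/169⌋=11 ⌊2034/169⌋=12
  n=30…39: ⌊2104/169⌋=12 ⌊2174/169⌋=12 ⌊2244/169⌋=13 ⌊2314/169⌋=13 ⌊2384/169⌋=14 ⌊2454/169⌋=14 ⌊2524/169⌋=14 ⌊2594/169⌋=15 ⌊2664/169⌋=15 ⌊2734/169⌋=16
  n=40…49: ⌊2804/169⌋=16 ⌊2874/169⌋=17 ⌊2944/169⌋=17 ⌊3014/169⌋=17 ⌊3084/169⌋=18 ⌊3154/169⌋=18 ⌊3224/169⌋=19 ⌊3294/169⌋=19 ⌊3364/169⌋=19 ⌊3434/169⌋=20
  n=50…59: ⌊3504/169⌋=20 ⌊3574/169⌋=21 ⌊3644/169⌋=21 ⌊3714/169⌋=21 ⌊3784/169⌋=22 ⌊3854/169⌋=22 ⌊3924/169⌋=23 ⌊3994/169⌋=23 ⌊4064/169⌋=24 ⌊4134/169⌋=24
  n=60…69: ⌊4204/169⌋=24 ⌊4274/169⌋=25 ⌊4344/169⌋=25 ⌊4414/169⌋=26 ⌊4484/169⌋=26 ⌊4554/169⌋=26 ⌊4624/169⌋=27 ⌊4694/169⌋=27 ⌊4764/169⌋=28 ⌊4834/169⌋=28
  n=70…79: ⌊4904/169⌋=29 ⌊4974/169⌋=29 ⌊5044/169⌋=29 ⌊5114/169⌋=30 ⌊5184/169⌋=30 ⌊5254/169⌋=31 ⌊5324/169⌋=31 ⌊5394/169⌋=31 ⌊5464/169⌋=32 ⌊5534/169⌋=32
  n=80…89: ⌊5604/169⌋=33 ⌊5674/169⌋=33 ⌊5744/169⌋=33 ⌊5814/169⌋=34 ⌊5884/169⌋=34 ⌊5954/169⌋=35 ⌊6024/169⌋=35 ⌊6094/169⌋=36 ⌊6164/169⌋=36 ⌊6234/169⌋=36
  n=90…94: ⌊6304/169⌋=37 ⌊6374/169⌋=37 ⌊6444/169⌋=38 ⌊6514/169⌋=38 ⌊6584/169⌋=38
s_n = t_(n+1) − t_n for n = 0 … 93 gives
prefix = 0010100101001010100101001010100101001010100101001010010101001010010101001010010100101010010100
slide a length-7 window over [0..6] … [87..93] (88 windows); first occurrence of each distinct factor:
  [  0..  6] 0010100
  [  1..  7] 0101001
  [  2..  8] 1010010
  [  3..  9] 0100101
  [  4.. 10] 1001010
  [ 10.. 16] 0010101
  [ 11.. 17] 0101010
  [ 12.. 18] 1010100
  (the other 80 windows repeat one of these)
distinct factors: {0010100, 0010101, 0100101, 0101001, 0101010, 1001010, 1010010, 1010100}
count = 8  (Sturmian bound for length 7 is 8)

8


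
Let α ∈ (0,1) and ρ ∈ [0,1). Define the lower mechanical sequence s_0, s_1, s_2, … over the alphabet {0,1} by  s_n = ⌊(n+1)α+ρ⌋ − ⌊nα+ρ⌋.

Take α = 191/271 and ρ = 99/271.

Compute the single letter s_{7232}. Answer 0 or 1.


1

(n+1)α + ρ = (7233·191 + 99) / 271 = 1381602/271
nα + ρ     = (7232·191 + 99) / 271 = 1381411/271
⌊1381602/271⌋ = 5098,  ⌊1381411/271⌋ = 5097
s_{7232} = 5098 − 5097 = 1


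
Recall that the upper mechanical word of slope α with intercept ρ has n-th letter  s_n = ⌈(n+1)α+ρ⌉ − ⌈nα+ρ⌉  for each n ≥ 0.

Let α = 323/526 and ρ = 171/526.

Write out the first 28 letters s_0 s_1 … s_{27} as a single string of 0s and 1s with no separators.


0110110101101011010110110101

n=0: ⌈(1·323+171)/526⌉ − ⌈(0·323+171)/526⌉ = ⌈494/526⌉ − ⌈171/526⌉ = 1 − 1 = 0
n=1: ⌈(2·323+171)/526⌉ − ⌈(1·323+171)/526⌉ = ⌈817/526⌉ − ⌈494/526⌉ = 2 − 1 = 1
n=2: ⌈(3·323+171)/526⌉ − ⌈(2·323+171)/526⌉ = ⌈1140/526⌉ − ⌈817/526⌉ = 3 − 2 = 1
n=3: ⌈(4·323+171)/526⌉ − ⌈(3·323+171)/526⌉ = ⌈1463/526⌉ − ⌈1140/526⌉ = 3 − 3 = 0
n=4: ⌈(5·323+171)/526⌉ − ⌈(4·323+171)/526⌉ = ⌈1786/526⌉ − ⌈1463/526⌉ = 4 − 3 = 1
n=5: ⌈(6·323+171)/526⌉ − ⌈(5·323+171)/526⌉ = ⌈2109/526⌉ − ⌈1786/526⌉ = 5 − 4 = 1
n=6: ⌈(7·323+171)/526⌉ − ⌈(6·323+171)/526⌉ = ⌈2432/526⌉ − ⌈2109/526⌉ = 5 − 5 = 0
n=7: ⌈(8·323+171)/526⌉ − ⌈(7·323+171)/526⌉ = ⌈2755/526⌉ − ⌈2432/526⌉ = 6 − 5 = 1
n=8: ⌈(9·323+171)/526⌉ − ⌈(8·323+171)/526⌉ = ⌈3078/526⌉ − ⌈2755/526⌉ = 6 − 6 = 0
n=9: ⌈(10·323+171)/526⌉ − ⌈(9·323+171)/526⌉ = ⌈3401/526⌉ − ⌈3078/526⌉ = 7 − 6 = 1
n=10: ⌈(11·323+171)/526⌉ − ⌈(10·323+171)/526⌉ = ⌈3724/526⌉ − ⌈3401/526⌉ = 8 − 7 = 1
n=11: ⌈(12·323+171)/526⌉ − ⌈(11·323+171)/526⌉ = ⌈4047/526⌉ − ⌈3724/526⌉ = 8 − 8 = 0
n=12: ⌈(13·323+171)/526⌉ − ⌈(12·323+171)/526⌉ = ⌈4370/526⌉ − ⌈4047/526⌉ = 9 − 8 = 1
n=13: ⌈(14·323+171)/526⌉ − ⌈(13·323+171)/526⌉ = ⌈4693/526⌉ − ⌈4370/526⌉ = 9 − 9 = 0
n=14: ⌈(15·323+171)/526⌉ − ⌈(14·323+171)/526⌉ = ⌈5016/526⌉ − ⌈4693/526⌉ = 10 − 9 = 1
n=15: ⌈(16·323+171)/526⌉ − ⌈(15·323+171)/526⌉ = ⌈5339/526⌉ − ⌈5016/526⌉ = 11 − 10 = 1
n=16: ⌈(17·323+171)/526⌉ − ⌈(16·323+171)/526⌉ = ⌈5662/526⌉ − ⌈5339/526⌉ = 11 − 11 = 0
n=17: ⌈(18·323+171)/526⌉ − ⌈(17·323+171)/526⌉ = ⌈5985/526⌉ − ⌈5662/526⌉ = 12 − 11 = 1
n=18: ⌈(19·323+171)/526⌉ − ⌈(18·323+171)/526⌉ = ⌈6308/526⌉ − ⌈5985/526⌉ = 12 − 12 = 0
n=19: ⌈(20·323+171)/526⌉ − ⌈(19·323+171)/526⌉ = ⌈6631/526⌉ − ⌈6308/526⌉ = 13 − 12 = 1
n=20: ⌈(21·323+171)/526⌉ − ⌈(20·323+171)/526⌉ = ⌈6954/526⌉ − ⌈6631/526⌉ = 14 − 13 = 1
n=21: ⌈(22·323+171)/526⌉ − ⌈(21·323+171)/526⌉ = ⌈7277/526⌉ − ⌈6954/526⌉ = 14 − 14 = 0
n=22: ⌈(23·323+171)/526⌉ − ⌈(22·323+171)/526⌉ = ⌈7600/526⌉ − ⌈7277/526⌉ = 15 − 14 = 1
n=23: ⌈(24·323+171)/526⌉ − ⌈(23·323+171)/526⌉ = ⌈7923/526⌉ − ⌈7600/526⌉ = 16 − 15 = 1
n=24: ⌈(25·323+171)/526⌉ − ⌈(24·323+171)/526⌉ = ⌈8246/526⌉ − ⌈7923/526⌉ = 16 − 16 = 0
n=25: ⌈(26·323+171)/526⌉ − ⌈(25·323+171)/526⌉ = ⌈8569/526⌉ − ⌈8246/526⌉ = 17 − 16 = 1
n=26: ⌈(27·323+171)/526⌉ − ⌈(26·323+171)/526⌉ = ⌈8892/526⌉ − ⌈8569/526⌉ = 17 − 17 = 0
n=27: ⌈(28·323+171)/526⌉ − ⌈(27·323+171)/526⌉ = ⌈9215/526⌉ − ⌈8892/526⌉ = 18 − 17 = 1


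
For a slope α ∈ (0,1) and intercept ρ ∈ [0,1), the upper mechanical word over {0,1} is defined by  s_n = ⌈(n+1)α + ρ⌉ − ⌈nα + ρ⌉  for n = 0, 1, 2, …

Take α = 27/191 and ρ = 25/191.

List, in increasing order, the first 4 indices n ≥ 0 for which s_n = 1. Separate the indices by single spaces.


6 13 20 27

n=0: ⌈52/191⌉−⌈25/191⌉ = 1−1 = 0
n=1: ⌈79/191⌉−⌈52/191⌉ = 1−1 = 0
n=2: ⌈106/191⌉−⌈79/191⌉ = 1−1 = 0
n=3: ⌈133/191⌉−⌈106/191⌉ = 1−1 = 0
n=4: ⌈160/191⌉−⌈133/191⌉ = 1−1 = 0
n=5: ⌈187/191⌉−⌈160/191⌉ = 1−1 = 0
n=6: ⌈214/191⌉−⌈187/191⌉ = 2−1 = 1  ← one
n=7: ⌈241/191⌉−⌈214/191⌉ = 2−2 = 0
n=8: ⌈268/191⌉−⌈241/191⌉ = 2−2 = 0
n=9: ⌈295/191⌉−⌈268/191⌉ = 2−2 = 0
n=10: ⌈322/191⌉−⌈295/191⌉ = 2−2 = 0
n=11: ⌈349/191⌉−⌈322/191⌉ = 2−2 = 0
n=12: ⌈376/191⌉−⌈349/191⌉ = 2−2 = 0
n=13: ⌈403/191⌉−⌈376/191⌉ = 3−2 = 1  ← one
n=14: ⌈430/191⌉−⌈403/191⌉ = 3−3 = 0
n=15: ⌈457/191⌉−⌈430/191⌉ = 3−3 = 0
n=16: ⌈484/191⌉−⌈457/191⌉ = 3−3 = 0
n=17: ⌈511/191⌉−⌈484/191⌉ = 3−3 = 0
n=18: ⌈538/191⌉−⌈511/191⌉ = 3−3 = 0
n=19: ⌈565/191⌉−⌈538/191⌉ = 3−3 = 0
n=20: ⌈592/191⌉−⌈565/191⌉ = 4−3 = 1  ← one
n=21: ⌈619/191⌉−⌈592/191⌉ = 4−4 = 0
n=22: ⌈646/191⌉−⌈619/191⌉ = 4−4 = 0
n=23: ⌈673/191⌉−⌈646/191⌉ = 4−4 = 0
n=24: ⌈700/191⌉−⌈673/191⌉ = 4−4 = 0
n=25: ⌈727/191⌉−⌈700/191⌉ = 4−4 = 0
n=26: ⌈754/191⌉−⌈727/191⌉ = 4−4 = 0
n=27: ⌈781/191⌉−⌈754/191⌉ = 5−4 = 1  ← one
positions of the first 4 ones: 6 13 20 27


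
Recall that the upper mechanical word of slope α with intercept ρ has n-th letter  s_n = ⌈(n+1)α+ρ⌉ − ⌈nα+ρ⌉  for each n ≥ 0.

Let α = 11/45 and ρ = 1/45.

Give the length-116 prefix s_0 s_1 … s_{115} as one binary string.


00001000100010001000100010001000100010001000100001000100010001000100010001000100010001000100001000100010001000100010

n=0: ⌈(1·11+1)/45⌉ − ⌈(0·11+1)/45⌉ = ⌈12/45⌉ − ⌈1/45⌉ = 1 − 1 = 0
n=1: ⌈(2·11+1)/45⌉ − ⌈(1·11+1)/45⌉ = ⌈23/45⌉ − ⌈12/45⌉ = 1 − 1 = 0
n=2: ⌈(3·11+1)/45⌉ − ⌈(2·11+1)/45⌉ = ⌈34/45⌉ − ⌈23/45⌉ = 1 − 1 = 0
n=3: ⌈(4·11+1)/45⌉ − ⌈(3·11+1)/45⌉ = ⌈45/45⌉ − ⌈34/45⌉ = 1 − 1 = 0
n=4: ⌈(5·11+1)/45⌉ − ⌈(4·11+1)/45⌉ = ⌈56/45⌉ − ⌈45/45⌉ = 2 − 1 = 1
n=5: ⌈(6·11+1)/45⌉ − ⌈(5·11+1)/45⌉ = ⌈67/45⌉ − ⌈56/45⌉ = 2 − 2 = 0
n=6: ⌈(7·11+1)/45⌉ − ⌈(6·11+1)/45⌉ = ⌈78/45⌉ − ⌈67/45⌉ = 2 − 2 = 0
n=7: ⌈(8·11+1)/45⌉ − ⌈(7·11+1)/45⌉ = ⌈89/45⌉ − ⌈78/45⌉ = 2 − 2 = 0
n=8: ⌈(9·11+1)/45⌉ − ⌈(8·11+1)/45⌉ = ⌈100/45⌉ − ⌈89/45⌉ = 3 − 2 = 1
n=9: ⌈(10·11+1)/45⌉ − ⌈(9·11+1)/45⌉ = ⌈111/45⌉ − ⌈100/45⌉ = 3 − 3 = 0
n=10: ⌈(11·11+1)/45⌉ − ⌈(10·11+1)/45⌉ = ⌈122/45⌉ − ⌈111/45⌉ = 3 − 3 = 0
n=11: ⌈(12·11+1)/45⌉ − ⌈(11·11+1)/45⌉ = ⌈133/45⌉ − ⌈122/45⌉ = 3 − 3 = 0
n=12: ⌈(13·11+1)/45⌉ − ⌈(12·11+1)/45⌉ = ⌈144/45⌉ − ⌈133/45⌉ = 4 − 3 = 1
n=13: ⌈(14·11+1)/45⌉ − ⌈(13·11+1)/45⌉ = ⌈155/45⌉ − ⌈144/45⌉ = 4 − 4 = 0
n=14: ⌈(15·11+1)/45⌉ − ⌈(14·11+1)/45⌉ = ⌈166/45⌉ − ⌈155/45⌉ = 4 − 4 = 0
n=15: ⌈(16·11+1)/45⌉ − ⌈(15·11+1)/45⌉ = ⌈177/45⌉ − ⌈166/45⌉ = 4 − 4 = 0
n=16: ⌈(17·11+1)/45⌉ − ⌈(16·11+1)/45⌉ = ⌈188/45⌉ − ⌈177/45⌉ = 5 − 4 = 1
n=17: ⌈(18·11+1)/45⌉ − ⌈(17·11+1)/45⌉ = ⌈199/45⌉ − ⌈188/45⌉ = 5 − 5 = 0
n=18: ⌈(19·11+1)/45⌉ − ⌈(18·11+1)/45⌉ = ⌈210/45⌉ − ⌈199/45⌉ = 5 − 5 = 0
n=19: ⌈(20·11+1)/45⌉ − ⌈(19·11+1)/45⌉ = ⌈221/45⌉ − ⌈210/45⌉ = 5 − 5 = 0
n=20: ⌈(21·11+1)/45⌉ − ⌈(20·11+1)/45⌉ = ⌈232/45⌉ − ⌈221/45⌉ = 6 − 5 = 1
n=21: ⌈(22·11+1)/45⌉ − ⌈(21·11+1)/45⌉ = ⌈243/45⌉ − ⌈232/45⌉ = 6 − 6 = 0
n=22: ⌈(23·11+1)/45⌉ − ⌈(22·11+1)/45⌉ = ⌈254/45⌉ − ⌈243/45⌉ = 6 − 6 = 0
n=23: ⌈(24·11+1)/45⌉ − ⌈(23·11+1)/45⌉ = ⌈265/45⌉ − ⌈254/45⌉ = 6 − 6 = 0
n=24: ⌈(25·11+1)/45⌉ − ⌈(24·11+1)/45⌉ = ⌈276/45⌉ − ⌈265/45⌉ = 7 − 6 = 1
n=25: ⌈(26·11+1)/45⌉ − ⌈(25·11+1)/45⌉ = ⌈287/45⌉ − ⌈276/45⌉ = 7 − 7 = 0
n=26: ⌈(27·11+1)/45⌉ − ⌈(26·11+1)/45⌉ = ⌈298/45⌉ − ⌈287/45⌉ = 7 − 7 = 0
n=27: ⌈(28·11+1)/45⌉ − ⌈(27·11+1)/45⌉ = ⌈309/45⌉ − ⌈298/45⌉ = 7 − 7 = 0
n=28: ⌈(29·11+1)/45⌉ − ⌈(28·11+1)/45⌉ = ⌈320/45⌉ − ⌈309/45⌉ = 8 − 7 = 1
n=29: ⌈(30·11+1)/45⌉ − ⌈(29·11+1)/45⌉ = ⌈331/45⌉ − ⌈320/45⌉ = 8 − 8 = 0
n=30: ⌈(31·11+1)/45⌉ − ⌈(30·11+1)/45⌉ = ⌈342/45⌉ − ⌈331/45⌉ = 8 − 8 = 0
n=31: ⌈(32·11+1)/45⌉ − ⌈(31·11+1)/45⌉ = ⌈353/45⌉ − ⌈342/45⌉ = 8 − 8 = 0
n=32: ⌈(33·11+1)/45⌉ − ⌈(32·11+1)/45⌉ = ⌈364/45⌉ − ⌈353/45⌉ = 9 − 8 = 1
n=33: ⌈(34·11+1)/45⌉ − ⌈(33·11+1)/45⌉ = ⌈375/45⌉ − ⌈364/45⌉ = 9 − 9 = 0
n=34: ⌈(35·11+1)/45⌉ − ⌈(34·11+1)/45⌉ = ⌈386/45⌉ − ⌈375/45⌉ = 9 − 9 = 0
n=35: ⌈(36·11+1)/45⌉ − ⌈(35·11+1)/45⌉ = ⌈397/45⌉ − ⌈386/45⌉ = 9 − 9 = 0
n=36: ⌈(37·11+1)/45⌉ − ⌈(36·11+1)/45⌉ = ⌈408/45⌉ − ⌈397/45⌉ = 10 − 9 = 1
n=37: ⌈(38·11+1)/45⌉ − ⌈(37·11+1)/45⌉ = ⌈419/45⌉ − ⌈408/45⌉ = 10 − 10 = 0
n=38: ⌈(39·11+1)/45⌉ − ⌈(38·11+1)/45⌉ = ⌈430/45⌉ − ⌈419/45⌉ = 10 − 10 = 0
n=39: ⌈(40·11+1)/45⌉ − ⌈(39·11+1)/45⌉ = ⌈441/45⌉ − ⌈430/45⌉ = 10 − 10 = 0
n=40: ⌈(41·11+1)/45⌉ − ⌈(40·11+1)/45⌉ = ⌈452/45⌉ − ⌈441/45⌉ = 11 − 10 = 1
n=41: ⌈(42·11+1)/45⌉ − ⌈(41·11+1)/45⌉ = ⌈463/45⌉ − ⌈452/45⌉ = 11 − 11 = 0
n=42: ⌈(43·11+1)/45⌉ − ⌈(42·11+1)/45⌉ = ⌈474/45⌉ − ⌈463/45⌉ = 11 − 11 = 0
n=43: ⌈(44·11+1)/45⌉ − ⌈(43·11+1)/45⌉ = ⌈485/45⌉ − ⌈474/45⌉ = 11 − 11 = 0
n=44: ⌈(45·11+1)/45⌉ − ⌈(44·11+1)/45⌉ = ⌈496/45⌉ − ⌈485/45⌉ = 12 − 11 = 1
n=45: ⌈(46·11+1)/45⌉ − ⌈(45·11+1)/45⌉ = ⌈507/45⌉ − ⌈496/45⌉ = 12 − 12 = 0
n=46: ⌈(47·11+1)/45⌉ − ⌈(46·11+1)/45⌉ = ⌈518/45⌉ − ⌈507/45⌉ = 12 − 12 = 0
n=47: ⌈(48·11+1)/45⌉ − ⌈(47·11+1)/45⌉ = ⌈529/45⌉ − ⌈518/45⌉ = 12 − 12 = 0
n=48: ⌈(49·11+1)/45⌉ − ⌈(48·11+1)/45⌉ = ⌈540/45⌉ − ⌈529/45⌉ = 12 − 12 = 0
n=49: ⌈(50·11+1)/45⌉ − ⌈(49·11+1)/45⌉ = ⌈551/45⌉ − ⌈540/45⌉ = 13 − 12 = 1
n=50: ⌈(51·11+1)/45⌉ − ⌈(50·11+1)/45⌉ = ⌈562/45⌉ − ⌈551/45⌉ = 13 − 13 = 0
n=51: ⌈(52·11+1)/45⌉ − ⌈(51·11+1)/45⌉ = ⌈573/45⌉ − ⌈562/45⌉ = 13 − 13 = 0
n=52: ⌈(53·11+1)/45⌉ − ⌈(52·11+1)/45⌉ = ⌈584/45⌉ − ⌈573/45⌉ = 13 − 13 = 0
n=53: ⌈(54·11+1)/45⌉ − ⌈(53·11+1)/45⌉ = ⌈595/45⌉ − ⌈584/45⌉ = 14 − 13 = 1
n=54: ⌈(55·11+1)/45⌉ − ⌈(54·11+1)/45⌉ = ⌈606/45⌉ − ⌈595/45⌉ = 14 − 14 = 0
n=55: ⌈(56·11+1)/45⌉ − ⌈(55·11+1)/45⌉ = ⌈617/45⌉ − ⌈606/45⌉ = 14 − 14 = 0
n=56: ⌈(57·11+1)/45⌉ − ⌈(56·11+1)/45⌉ = ⌈628/45⌉ − ⌈617/45⌉ = 14 − 14 = 0
n=57: ⌈(58·11+1)/45⌉ − ⌈(57·11+1)/45⌉ = ⌈639/45⌉ − ⌈628/45⌉ = 15 − 14 = 1
n=58: ⌈(59·11+1)/45⌉ − ⌈(58·11+1)/45⌉ = ⌈650/45⌉ − ⌈639/45⌉ = 15 − 15 = 0
n=59: ⌈(60·11+1)/45⌉ − ⌈(59·11+1)/45⌉ = ⌈661/45⌉ − ⌈650/45⌉ = 15 − 15 = 0
n=60: ⌈(61·11+1)/45⌉ − ⌈(60·11+1)/45⌉ = ⌈672/45⌉ − ⌈661/45⌉ = 15 − 15 = 0
n=61: ⌈(62·11+1)/45⌉ − ⌈(61·11+1)/45⌉ = ⌈683/45⌉ − ⌈672/45⌉ = 16 − 15 = 1
n=62: ⌈(63·11+1)/45⌉ − ⌈(62·11+1)/45⌉ = ⌈694/45⌉ − ⌈683/45⌉ = 16 − 16 = 0
n=63: ⌈(64·11+1)/45⌉ − ⌈(63·11+1)/45⌉ = ⌈705/45⌉ − ⌈694/45⌉ = 16 − 16 = 0
n=64: ⌈(65·11+1)/45⌉ − ⌈(64·11+1)/45⌉ = ⌈716/45⌉ − ⌈705/45⌉ = 16 − 16 = 0
n=65: ⌈(66·11+1)/45⌉ − ⌈(65·11+1)/45⌉ = ⌈727/45⌉ − ⌈716/45⌉ = 17 − 16 = 1
n=66: ⌈(67·11+1)/45⌉ − ⌈(66·11+1)/45⌉ = ⌈738/45⌉ − ⌈727/45⌉ = 17 − 17 = 0
n=67: ⌈(68·11+1)/45⌉ − ⌈(67·11+1)/45⌉ = ⌈749/45⌉ − ⌈738/45⌉ = 17 − 17 = 0
n=68: ⌈(69·11+1)/45⌉ − ⌈(68·11+1)/45⌉ = ⌈760/45⌉ − ⌈749/45⌉ = 17 − 17 = 0
n=69: ⌈(70·11+1)/45⌉ − ⌈(69·11+1)/45⌉ = ⌈771/45⌉ − ⌈760/45⌉ = 18 − 17 = 1
n=70: ⌈(71·11+1)/45⌉ − ⌈(70·11+1)/45⌉ = ⌈782/45⌉ − ⌈771/45⌉ = 18 − 18 = 0
n=71: ⌈(72·11+1)/45⌉ − ⌈(71·11+1)/45⌉ = ⌈793/45⌉ − ⌈782/45⌉ = 18 − 18 = 0
n=72: ⌈(73·11+1)/45⌉ − ⌈(72·11+1)/45⌉ = ⌈804/45⌉ − ⌈793/45⌉ = 18 − 18 = 0
n=73: ⌈(74·11+1)/45⌉ − ⌈(73·11+1)/45⌉ = ⌈815/45⌉ − ⌈804/45⌉ = 19 − 18 = 1
n=74: ⌈(75·11+1)/45⌉ − ⌈(74·11+1)/45⌉ = ⌈826/45⌉ − ⌈815/45⌉ = 19 − 19 = 0
n=75: ⌈(76·11+1)/45⌉ − ⌈(75·11+1)/45⌉ = ⌈837/45⌉ − ⌈826/45⌉ = 19 − 19 = 0
n=76: ⌈(77·11+1)/45⌉ − ⌈(76·11+1)/45⌉ = ⌈848/45⌉ − ⌈837/45⌉ = 19 − 19 = 0
n=77: ⌈(78·11+1)/45⌉ − ⌈(77·11+1)/45⌉ = ⌈859/45⌉ − ⌈848/45⌉ = 20 − 19 = 1
n=78: ⌈(79·11+1)/45⌉ − ⌈(78·11+1)/45⌉ = ⌈870/45⌉ − ⌈859/45⌉ = 20 − 20 = 0
n=79: ⌈(80·11+1)/45⌉ − ⌈(79·11+1)/45⌉ = ⌈881/45⌉ − ⌈870/45⌉ = 20 − 20 = 0
n=80: ⌈(81·11+1)/45⌉ − ⌈(80·11+1)/45⌉ = ⌈892/45⌉ − ⌈881/45⌉ = 20 − 20 = 0
n=81: ⌈(82·11+1)/45⌉ − ⌈(81·11+1)/45⌉ = ⌈903/45⌉ − ⌈892/45⌉ = 21 − 20 = 1
n=82: ⌈(83·11+1)/45⌉ − ⌈(82·11+1)/45⌉ = ⌈914/45⌉ − ⌈903/45⌉ = 21 − 21 = 0
n=83: ⌈(84·11+1)/45⌉ − ⌈(83·11+1)/45⌉ = ⌈925/45⌉ − ⌈914/45⌉ = 21 − 21 = 0
n=84: ⌈(85·11+1)/45⌉ − ⌈(84·11+1)/45⌉ = ⌈936/45⌉ − ⌈925/45⌉ = 21 − 21 = 0
n=85: ⌈(86·11+1)/45⌉ − ⌈(85·11+1)/45⌉ = ⌈947/45⌉ − ⌈936/45⌉ = 22 − 21 = 1
n=86: ⌈(87·11+1)/45⌉ − ⌈(86·11+1)/45⌉ = ⌈958/45⌉ − ⌈947/45⌉ = 22 − 22 = 0
n=87: ⌈(88·11+1)/45⌉ − ⌈(87·11+1)/45⌉ = ⌈969/45⌉ − ⌈958/45⌉ = 22 − 22 = 0
n=88: ⌈(89·11+1)/45⌉ − ⌈(88·11+1)/45⌉ = ⌈980/45⌉ − ⌈969/45⌉ = 22 − 22 = 0
n=89: ⌈(90·11+1)/45⌉ − ⌈(89·11+1)/45⌉ = ⌈991/45⌉ − ⌈980/45⌉ = 23 − 22 = 1
n=90: ⌈(91·11+1)/45⌉ − ⌈(90·11+1)/45⌉ = ⌈1002/45⌉ − ⌈991/45⌉ = 23 − 23 = 0
n=91: ⌈(92·11+1)/45⌉ − ⌈(91·11+1)/45⌉ = ⌈1013/45⌉ − ⌈1002/45⌉ = 23 − 23 = 0
n=92: ⌈(93·11+1)/45⌉ − ⌈(92·11+1)/45⌉ = ⌈1024/45⌉ − ⌈1013/45⌉ = 23 − 23 = 0
n=93: ⌈(94·11+1)/45⌉ − ⌈(93·11+1)/45⌉ = ⌈1035/45⌉ − ⌈1024/45⌉ = 23 − 23 = 0
n=94: ⌈(95·11+1)/45⌉ − ⌈(94·11+1)/45⌉ = ⌈1046/45⌉ − ⌈1035/45⌉ = 24 − 23 = 1
n=95: ⌈(96·11+1)/45⌉ − ⌈(95·11+1)/45⌉ = ⌈1057/45⌉ − ⌈1046/45⌉ = 24 − 24 = 0
n=96: ⌈(97·11+1)/45⌉ − ⌈(96·11+1)/45⌉ = ⌈1068/45⌉ − ⌈1057/45⌉ = 24 − 24 = 0
n=97: ⌈(98·11+1)/45⌉ − ⌈(97·11+1)/45⌉ = ⌈1079/45⌉ − ⌈1068/45⌉ = 24 − 24 = 0
n=98: ⌈(99·11+1)/45⌉ − ⌈(98·11+1)/45⌉ = ⌈1090/45⌉ − ⌈1079/45⌉ = 25 − 24 = 1
n=99: ⌈(100·11+1)/45⌉ − ⌈(99·11+1)/45⌉ = ⌈1101/45⌉ − ⌈1090/45⌉ = 25 − 25 = 0
n=100: ⌈(101·11+1)/45⌉ − ⌈(100·11+1)/45⌉ = ⌈1112/45⌉ − ⌈1101/45⌉ = 25 − 25 = 0
n=101: ⌈(102·11+1)/45⌉ − ⌈(101·11+1)/45⌉ = ⌈1123/45⌉ − ⌈1112/45⌉ = 25 − 25 = 0
n=102: ⌈(103·11+1)/45⌉ − ⌈(102·11+1)/45⌉ = ⌈1134/45⌉ − ⌈1123/45⌉ = 26 − 25 = 1
n=103: ⌈(104·11+1)/45⌉ − ⌈(103·11+1)/45⌉ = ⌈1145/45⌉ − ⌈1134/45⌉ = 26 − 26 = 0
n=104: ⌈(105·11+1)/45⌉ − ⌈(104·11+1)/45⌉ = ⌈1156/45⌉ − ⌈1145/45⌉ = 26 − 26 = 0
n=105: ⌈(106·11+1)/45⌉ − ⌈(105·11+1)/45⌉ = ⌈1167/45⌉ − ⌈1156/45⌉ = 26 − 26 = 0
n=106: ⌈(107·11+1)/45⌉ − ⌈(106·11+1)/45⌉ = ⌈1178/45⌉ − ⌈1167/45⌉ = 27 − 26 = 1
n=107: ⌈(108·11+1)/45⌉ − ⌈(107·11+1)/45⌉ = ⌈1189/45⌉ − ⌈1178/45⌉ = 27 − 27 = 0
n=108: ⌈(109·11+1)/45⌉ − ⌈(108·11+1)/45⌉ = ⌈1200/45⌉ − ⌈1189/45⌉ = 27 − 27 = 0
n=109: ⌈(110·11+1)/45⌉ − ⌈(109·11+1)/45⌉ = ⌈1211/45⌉ − ⌈1200/45⌉ = 27 − 27 = 0
n=110: ⌈(111·11+1)/45⌉ − ⌈(110·11+1)/45⌉ = ⌈1222/45⌉ − ⌈1211/45⌉ = 28 − 27 = 1
n=111: ⌈(112·11+1)/45⌉ − ⌈(111·11+1)/45⌉ = ⌈1233/45⌉ − ⌈1222/45⌉ = 28 − 28 = 0
n=112: ⌈(113·11+1)/45⌉ − ⌈(112·11+1)/45⌉ = ⌈1244/45⌉ − ⌈1233/45⌉ = 28 − 28 = 0
n=113: ⌈(114·11+1)/45⌉ − ⌈(113·11+1)/45⌉ = ⌈1255/45⌉ − ⌈1244/45⌉ = 28 − 28 = 0
n=114: ⌈(115·11+1)/45⌉ − ⌈(114·11+1)/45⌉ = ⌈1266/45⌉ − ⌈1255/45⌉ = 29 − 28 = 1
n=115: ⌈(116·11+1)/45⌉ − ⌈(115·11+1)/45⌉ = ⌈1277/45⌉ − ⌈1266/45⌉ = 29 − 29 = 0


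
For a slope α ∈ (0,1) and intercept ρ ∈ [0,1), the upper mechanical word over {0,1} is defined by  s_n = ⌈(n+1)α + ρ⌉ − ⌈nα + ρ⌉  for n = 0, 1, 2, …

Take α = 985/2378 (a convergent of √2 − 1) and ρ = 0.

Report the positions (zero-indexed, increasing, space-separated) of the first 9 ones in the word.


0 2 4 7 9 12 14 16 19

n=0: ⌈985/2378⌉−⌈0/2378⌉ = 1−0 = 1  ← one
n=1: ⌈1970/2378⌉−⌈985/2378⌉ = 1−1 = 0
n=2: ⌈2955/2378⌉−⌈1970/2378⌉ = 2−1 = 1  ← one
n=3: ⌈3940/2378⌉−⌈2955/2378⌉ = 2−2 = 0
n=4: ⌈4925/2378⌉−⌈3940/2378⌉ = 3−2 = 1  ← one
n=5: ⌈5910/2378⌉−⌈4925/2378⌉ = 3−3 = 0
n=6: ⌈6895/2378⌉−⌈5910/2378⌉ = 3−3 = 0
n=7: ⌈7880/2378⌉−⌈6895/2378⌉ = 4−3 = 1  ← one
n=8: ⌈8865/2378⌉−⌈7880/2378⌉ = 4−4 = 0
n=9: ⌈9850/2378⌉−⌈8865/2378⌉ = 5−4 = 1  ← one
n=10: ⌈10835/2378⌉−⌈9850/2378⌉ = 5−5 = 0
n=11: ⌈11820/2378⌉−⌈10835/2378⌉ = 5−5 = 0
n=12: ⌈12805/2378⌉−⌈11820/2378⌉ = 6−5 = 1  ← one
n=13: ⌈13790/2378⌉−⌈12805/2378⌉ = 6−6 = 0
n=14: ⌈14775/2378⌉−⌈13790/2378⌉ = 7−6 = 1  ← one
n=15: ⌈15760/2378⌉−⌈14775/2378⌉ = 7−7 = 0
n=16: ⌈16745/2378⌉−⌈15760/2378⌉ = 8−7 = 1  ← one
n=17: ⌈17730/2378⌉−⌈16745/2378⌉ = 8−8 = 0
n=18: ⌈18715/2378⌉−⌈17730/2378⌉ = 8−8 = 0
n=19: ⌈19700/2378⌉−⌈18715/2378⌉ = 9−8 = 1  ← one
positions of the first 9 ones: 0 2 4 7 9 12 14 16 19


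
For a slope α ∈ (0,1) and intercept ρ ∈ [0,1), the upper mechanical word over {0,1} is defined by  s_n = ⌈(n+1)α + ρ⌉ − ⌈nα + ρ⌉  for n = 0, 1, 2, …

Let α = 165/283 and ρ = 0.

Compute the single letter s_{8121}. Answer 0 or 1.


(n+1)α + ρ = (8122·165) / 283 = 1340130/283
nα + ρ     = (8121·165) / 283 = 1339965/283
⌈1340130/283⌉ = 4736,  ⌈1339965/283⌉ = 4735
s_{8121} = 4736 − 4735 = 1

1


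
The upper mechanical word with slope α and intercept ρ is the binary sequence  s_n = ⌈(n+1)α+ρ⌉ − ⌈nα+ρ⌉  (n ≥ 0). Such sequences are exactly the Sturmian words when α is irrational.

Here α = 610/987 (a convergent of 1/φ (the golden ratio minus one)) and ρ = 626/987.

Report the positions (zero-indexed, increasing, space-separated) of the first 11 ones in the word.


0 2 3 5 7 8 10 11 13 15 16

n=0: ⌈1236/987⌉−⌈626/987⌉ = 2−1 = 1  ← one
n=1: ⌈1846/987⌉−⌈1236/987⌉ = 2−2 = 0
n=2: ⌈2456/987⌉−⌈1846/987⌉ = 3−2 = 1  ← one
n=3: ⌈3066/987⌉−⌈2456/987⌉ = 4−3 = 1  ← one
n=4: ⌈3676/987⌉−⌈3066/987⌉ = 4−4 = 0
n=5: ⌈4286/987⌉−⌈3676/987⌉ = 5−4 = 1  ← one
n=6: ⌈4896/987⌉−⌈4286/987⌉ = 5−5 = 0
n=7: ⌈5506/987⌉−⌈4896/987⌉ = 6−5 = 1  ← one
n=8: ⌈6116/987⌉−⌈5506/987⌉ = 7−6 = 1  ← one
n=9: ⌈6726/987⌉−⌈6116/987⌉ = 7−7 = 0
n=10: ⌈7336/987⌉−⌈6726/987⌉ = 8−7 = 1  ← one
n=11: ⌈7946/987⌉−⌈7336/987⌉ = 9−8 = 1  ← one
n=12: ⌈8556/987⌉−⌈7946/987⌉ = 9−9 = 0
n=13: ⌈9166/987⌉−⌈8556/987⌉ = 10−9 = 1  ← one
n=14: ⌈9776/987⌉−⌈9166/987⌉ = 10−10 = 0
n=15: ⌈10386/987⌉−⌈9776/987⌉ = 11−10 = 1  ← one
n=16: ⌈10996/987⌉−⌈10386/987⌉ = 12−11 = 1  ← one
positions of the first 11 ones: 0 2 3 5 7 8 10 11 13 15 16


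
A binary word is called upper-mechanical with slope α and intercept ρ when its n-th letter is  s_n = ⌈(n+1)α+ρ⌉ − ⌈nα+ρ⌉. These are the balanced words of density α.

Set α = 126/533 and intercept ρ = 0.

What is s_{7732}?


1

(n+1)α + ρ = (7733·126) / 533 = 974358/533
nα + ρ     = (7732·126) / 533 = 974232/533
⌈974358/533⌉ = 1829,  ⌈974232/533⌉ = 1828
s_{7732} = 1829 − 1828 = 1


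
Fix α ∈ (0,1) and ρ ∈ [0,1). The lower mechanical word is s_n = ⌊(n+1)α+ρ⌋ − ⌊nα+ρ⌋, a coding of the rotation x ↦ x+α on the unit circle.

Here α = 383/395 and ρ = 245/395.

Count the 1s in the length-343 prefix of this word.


333

#1s = Σ_{n=0}^{342} s_n = Σ_{n=0}^{342} (⌊(n+1)α+ρ⌋ − ⌊nα+ρ⌋)
the sum telescopes: every ⌊nα+ρ⌋ with 0 < n < 343 appears once with + and once with −, leaving ⌊343α+ρ⌋ − ⌊0·α+ρ⌋
343α + ρ = (343·383 + 245) / 395 = 131614/395
ρ = 245/395
⌊131614/395⌋ = 333,  ⌊245/395⌋ = 0
#1s = 333 − 0 = 333


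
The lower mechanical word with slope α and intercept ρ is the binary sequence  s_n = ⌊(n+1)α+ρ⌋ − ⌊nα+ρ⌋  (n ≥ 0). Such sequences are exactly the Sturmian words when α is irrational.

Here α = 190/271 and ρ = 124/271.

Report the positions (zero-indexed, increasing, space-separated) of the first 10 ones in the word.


0 2 3 5 6 7 9 10 12 13

n=0: ⌊314/271⌋−⌊124/271⌋ = 1−0 = 1  ← one
n=1: ⌊504/271⌋−⌊314/271⌋ = 1−1 = 0
n=2: ⌊694/271⌋−⌊504/271⌋ = 2−1 = 1  ← one
n=3: ⌊884/271⌋−⌊694/271⌋ = 3−2 = 1  ← one
n=4: ⌊1074/271⌋−⌊884/271⌋ = 3−3 = 0
n=5: ⌊1264/271⌋−⌊1074/271⌋ = 4−3 = 1  ← one
n=6: ⌊1454/271⌋−⌊1264/271⌋ = 5−4 = 1  ← one
n=7: ⌊1644/271⌋−⌊1454/271⌋ = 6−5 = 1  ← one
n=8: ⌊1834/271⌋−⌊1644/271⌋ = 6−6 = 0
n=9: ⌊2024/271⌋−⌊1834/271⌋ = 7−6 = 1  ← one
n=10: ⌊2214/271⌋−⌊2024/271⌋ = 8−7 = 1  ← one
n=11: ⌊2404/271⌋−⌊2214/271⌋ = 8−8 = 0
n=12: ⌊2594/271⌋−⌊2404/271⌋ = 9−8 = 1  ← one
n=13: ⌊2784/271⌋−⌊2594/271⌋ = 10−9 = 1  ← one
positions of the first 10 ones: 0 2 3 5 6 7 9 10 12 13
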